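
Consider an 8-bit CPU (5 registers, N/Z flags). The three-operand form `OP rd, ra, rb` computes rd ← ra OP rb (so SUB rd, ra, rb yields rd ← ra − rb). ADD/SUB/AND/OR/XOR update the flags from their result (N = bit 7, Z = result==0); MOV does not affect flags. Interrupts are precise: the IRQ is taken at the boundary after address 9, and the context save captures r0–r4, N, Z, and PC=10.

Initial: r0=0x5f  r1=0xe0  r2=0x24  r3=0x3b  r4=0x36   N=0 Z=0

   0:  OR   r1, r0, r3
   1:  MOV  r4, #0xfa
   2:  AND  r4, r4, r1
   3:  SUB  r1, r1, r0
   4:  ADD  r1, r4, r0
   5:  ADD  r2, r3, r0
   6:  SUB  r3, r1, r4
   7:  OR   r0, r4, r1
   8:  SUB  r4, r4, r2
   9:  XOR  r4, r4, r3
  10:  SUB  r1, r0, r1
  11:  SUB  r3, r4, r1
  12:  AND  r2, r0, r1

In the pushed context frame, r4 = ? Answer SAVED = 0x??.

after  0: r0=0x5f r1=0x7f r2=0x24 r3=0x3b r4=0x36  N=0 Z=0
after  1: r0=0x5f r1=0x7f r2=0x24 r3=0x3b r4=0xfa  N=0 Z=0
after  2: r0=0x5f r1=0x7f r2=0x24 r3=0x3b r4=0x7a  N=0 Z=0
after  3: r0=0x5f r1=0x20 r2=0x24 r3=0x3b r4=0x7a  N=0 Z=0
after  4: r0=0x5f r1=0xd9 r2=0x24 r3=0x3b r4=0x7a  N=1 Z=0
after  5: r0=0x5f r1=0xd9 r2=0x9a r3=0x3b r4=0x7a  N=1 Z=0
after  6: r0=0x5f r1=0xd9 r2=0x9a r3=0x5f r4=0x7a  N=0 Z=0
after  7: r0=0xfb r1=0xd9 r2=0x9a r3=0x5f r4=0x7a  N=1 Z=0
after  8: r0=0xfb r1=0xd9 r2=0x9a r3=0x5f r4=0xe0  N=1 Z=0
after  9: r0=0xfb r1=0xd9 r2=0x9a r3=0x5f r4=0xbf  N=1 Z=0
-- IRQ taken; context saved, return-PC = 10 --

SAVED = 0xbf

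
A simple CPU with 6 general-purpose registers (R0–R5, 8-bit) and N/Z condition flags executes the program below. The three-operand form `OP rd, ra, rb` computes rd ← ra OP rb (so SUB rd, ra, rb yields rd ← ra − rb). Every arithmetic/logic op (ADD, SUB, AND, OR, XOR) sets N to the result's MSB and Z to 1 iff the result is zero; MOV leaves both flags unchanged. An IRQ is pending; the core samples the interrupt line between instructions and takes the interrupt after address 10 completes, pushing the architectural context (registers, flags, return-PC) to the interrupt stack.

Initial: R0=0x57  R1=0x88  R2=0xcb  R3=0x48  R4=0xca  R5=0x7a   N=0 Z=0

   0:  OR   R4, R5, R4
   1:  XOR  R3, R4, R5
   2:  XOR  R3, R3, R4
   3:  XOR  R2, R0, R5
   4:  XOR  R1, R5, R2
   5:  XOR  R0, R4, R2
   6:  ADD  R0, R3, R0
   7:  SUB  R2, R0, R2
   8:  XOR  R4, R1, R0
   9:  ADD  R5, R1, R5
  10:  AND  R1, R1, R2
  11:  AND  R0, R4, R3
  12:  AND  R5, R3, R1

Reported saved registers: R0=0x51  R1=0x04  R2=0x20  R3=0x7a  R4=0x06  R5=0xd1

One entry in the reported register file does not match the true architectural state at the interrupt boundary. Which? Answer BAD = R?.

after  0: R0=0x57 R1=0x88 R2=0xcb R3=0x48 R4=0xfa R5=0x7a  N=1 Z=0
after  1: R0=0x57 R1=0x88 R2=0xcb R3=0x80 R4=0xfa R5=0x7a  N=1 Z=0
after  2: R0=0x57 R1=0x88 R2=0xcb R3=0x7a R4=0xfa R5=0x7a  N=0 Z=0
after  3: R0=0x57 R1=0x88 R2=0x2d R3=0x7a R4=0xfa R5=0x7a  N=0 Z=0
after  4: R0=0x57 R1=0x57 R2=0x2d R3=0x7a R4=0xfa R5=0x7a  N=0 Z=0
after  5: R0=0xd7 R1=0x57 R2=0x2d R3=0x7a R4=0xfa R5=0x7a  N=1 Z=0
after  6: R0=0x51 R1=0x57 R2=0x2d R3=0x7a R4=0xfa R5=0x7a  N=0 Z=0
after  7: R0=0x51 R1=0x57 R2=0x24 R3=0x7a R4=0xfa R5=0x7a  N=0 Z=0
after  8: R0=0x51 R1=0x57 R2=0x24 R3=0x7a R4=0x06 R5=0x7a  N=0 Z=0
after  9: R0=0x51 R1=0x57 R2=0x24 R3=0x7a R4=0x06 R5=0xd1  N=1 Z=0
after 10: R0=0x51 R1=0x04 R2=0x24 R3=0x7a R4=0x06 R5=0xd1  N=0 Z=0
-- IRQ taken; context saved, return-PC = 11 --
mismatch: R2: reported 0x20 vs actual 0x24

BAD = R2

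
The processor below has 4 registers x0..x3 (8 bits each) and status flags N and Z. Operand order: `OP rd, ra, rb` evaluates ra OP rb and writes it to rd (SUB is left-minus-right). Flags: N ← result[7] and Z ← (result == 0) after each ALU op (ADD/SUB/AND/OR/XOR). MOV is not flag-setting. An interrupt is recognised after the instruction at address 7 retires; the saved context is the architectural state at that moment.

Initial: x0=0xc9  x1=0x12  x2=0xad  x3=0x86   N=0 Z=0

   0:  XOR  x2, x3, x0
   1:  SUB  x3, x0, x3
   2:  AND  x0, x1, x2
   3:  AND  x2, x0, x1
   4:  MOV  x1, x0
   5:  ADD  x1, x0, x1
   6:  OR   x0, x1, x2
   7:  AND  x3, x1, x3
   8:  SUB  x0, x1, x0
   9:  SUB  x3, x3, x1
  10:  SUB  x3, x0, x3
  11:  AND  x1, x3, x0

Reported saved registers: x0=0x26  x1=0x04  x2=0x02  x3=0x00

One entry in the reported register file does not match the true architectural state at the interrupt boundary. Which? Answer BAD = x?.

after  0: x0=0xc9 x1=0x12 x2=0x4f x3=0x86  N=0 Z=0
after  1: x0=0xc9 x1=0x12 x2=0x4f x3=0x43  N=0 Z=0
after  2: x0=0x02 x1=0x12 x2=0x4f x3=0x43  N=0 Z=0
after  3: x0=0x02 x1=0x12 x2=0x02 x3=0x43  N=0 Z=0
after  4: x0=0x02 x1=0x02 x2=0x02 x3=0x43  N=0 Z=0
after  5: x0=0x02 x1=0x04 x2=0x02 x3=0x43  N=0 Z=0
after  6: x0=0x06 x1=0x04 x2=0x02 x3=0x43  N=0 Z=0
after  7: x0=0x06 x1=0x04 x2=0x02 x3=0x00  N=0 Z=1
-- IRQ taken; context saved, return-PC = 8 --
mismatch: x0: reported 0x26 vs actual 0x06

BAD = x0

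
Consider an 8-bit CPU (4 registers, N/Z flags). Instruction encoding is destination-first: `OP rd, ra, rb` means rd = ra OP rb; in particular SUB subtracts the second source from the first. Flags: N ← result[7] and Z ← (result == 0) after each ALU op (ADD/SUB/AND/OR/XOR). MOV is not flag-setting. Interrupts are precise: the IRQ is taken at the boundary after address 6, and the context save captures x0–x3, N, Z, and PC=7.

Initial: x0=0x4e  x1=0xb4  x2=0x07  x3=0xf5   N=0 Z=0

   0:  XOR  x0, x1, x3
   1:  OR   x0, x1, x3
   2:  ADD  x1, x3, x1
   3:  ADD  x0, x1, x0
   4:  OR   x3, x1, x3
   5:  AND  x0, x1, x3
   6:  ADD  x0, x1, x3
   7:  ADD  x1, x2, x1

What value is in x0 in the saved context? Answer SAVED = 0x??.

SAVED = 0xa6

after  0: x0=0x41 x1=0xb4 x2=0x07 x3=0xf5  N=0 Z=0
after  1: x0=0xf5 x1=0xb4 x2=0x07 x3=0xf5  N=1 Z=0
after  2: x0=0xf5 x1=0xa9 x2=0x07 x3=0xf5  N=1 Z=0
after  3: x0=0x9e x1=0xa9 x2=0x07 x3=0xf5  N=1 Z=0
after  4: x0=0x9e x1=0xa9 x2=0x07 x3=0xfd  N=1 Z=0
after  5: x0=0xa9 x1=0xa9 x2=0x07 x3=0xfd  N=1 Z=0
after  6: x0=0xa6 x1=0xa9 x2=0x07 x3=0xfd  N=1 Z=0
-- IRQ taken; context saved, return-PC = 7 --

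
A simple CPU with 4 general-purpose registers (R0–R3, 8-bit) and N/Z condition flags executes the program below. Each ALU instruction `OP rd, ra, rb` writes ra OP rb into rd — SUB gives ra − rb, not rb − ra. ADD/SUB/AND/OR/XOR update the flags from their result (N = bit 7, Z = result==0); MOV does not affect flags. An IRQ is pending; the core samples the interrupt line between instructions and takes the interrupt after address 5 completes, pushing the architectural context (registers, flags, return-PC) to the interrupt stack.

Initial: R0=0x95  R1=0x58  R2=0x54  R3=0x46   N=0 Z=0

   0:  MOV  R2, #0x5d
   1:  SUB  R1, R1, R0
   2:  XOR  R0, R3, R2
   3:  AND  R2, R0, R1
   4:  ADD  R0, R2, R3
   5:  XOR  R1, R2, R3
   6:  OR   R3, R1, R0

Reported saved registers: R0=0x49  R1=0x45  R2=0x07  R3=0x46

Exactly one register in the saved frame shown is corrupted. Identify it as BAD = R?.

after  0: R0=0x95 R1=0x58 R2=0x5d R3=0x46  N=0 Z=0
after  1: R0=0x95 R1=0xc3 R2=0x5d R3=0x46  N=1 Z=0
after  2: R0=0x1b R1=0xc3 R2=0x5d R3=0x46  N=0 Z=0
after  3: R0=0x1b R1=0xc3 R2=0x03 R3=0x46  N=0 Z=0
after  4: R0=0x49 R1=0xc3 R2=0x03 R3=0x46  N=0 Z=0
after  5: R0=0x49 R1=0x45 R2=0x03 R3=0x46  N=0 Z=0
-- IRQ taken; context saved, return-PC = 6 --
mismatch: R2: reported 0x07 vs actual 0x03

BAD = R2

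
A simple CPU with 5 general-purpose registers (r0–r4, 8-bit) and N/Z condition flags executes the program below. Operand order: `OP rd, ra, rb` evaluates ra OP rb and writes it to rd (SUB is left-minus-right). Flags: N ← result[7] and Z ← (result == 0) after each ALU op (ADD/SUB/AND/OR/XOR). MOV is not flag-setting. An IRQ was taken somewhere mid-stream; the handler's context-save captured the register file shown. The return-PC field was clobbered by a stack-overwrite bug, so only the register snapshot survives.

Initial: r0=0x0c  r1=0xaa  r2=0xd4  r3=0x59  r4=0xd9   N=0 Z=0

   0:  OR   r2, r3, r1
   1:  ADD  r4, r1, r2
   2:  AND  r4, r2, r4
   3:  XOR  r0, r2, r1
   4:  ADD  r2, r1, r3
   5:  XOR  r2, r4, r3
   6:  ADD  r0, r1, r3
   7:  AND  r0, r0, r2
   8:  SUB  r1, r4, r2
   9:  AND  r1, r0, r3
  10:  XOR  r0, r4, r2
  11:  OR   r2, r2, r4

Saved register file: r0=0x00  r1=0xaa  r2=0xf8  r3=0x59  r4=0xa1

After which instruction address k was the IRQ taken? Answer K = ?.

after  0: r0=0x0c r1=0xaa r2=0xfb r3=0x59 r4=0xd9  N=1 Z=0
after  1: r0=0x0c r1=0xaa r2=0xfb r3=0x59 r4=0xa5  N=1 Z=0
after  2: r0=0x0c r1=0xaa r2=0xfb r3=0x59 r4=0xa1  N=1 Z=0
after  3: r0=0x51 r1=0xaa r2=0xfb r3=0x59 r4=0xa1  N=0 Z=0
after  4: r0=0x51 r1=0xaa r2=0x03 r3=0x59 r4=0xa1  N=0 Z=0
after  5: r0=0x51 r1=0xaa r2=0xf8 r3=0x59 r4=0xa1  N=1 Z=0
after  6: r0=0x03 r1=0xaa r2=0xf8 r3=0x59 r4=0xa1  N=0 Z=0
after  7: r0=0x00 r1=0xaa r2=0xf8 r3=0x59 r4=0xa1  N=0 Z=1
-- IRQ taken; context saved, return-PC = 8 --

K = 7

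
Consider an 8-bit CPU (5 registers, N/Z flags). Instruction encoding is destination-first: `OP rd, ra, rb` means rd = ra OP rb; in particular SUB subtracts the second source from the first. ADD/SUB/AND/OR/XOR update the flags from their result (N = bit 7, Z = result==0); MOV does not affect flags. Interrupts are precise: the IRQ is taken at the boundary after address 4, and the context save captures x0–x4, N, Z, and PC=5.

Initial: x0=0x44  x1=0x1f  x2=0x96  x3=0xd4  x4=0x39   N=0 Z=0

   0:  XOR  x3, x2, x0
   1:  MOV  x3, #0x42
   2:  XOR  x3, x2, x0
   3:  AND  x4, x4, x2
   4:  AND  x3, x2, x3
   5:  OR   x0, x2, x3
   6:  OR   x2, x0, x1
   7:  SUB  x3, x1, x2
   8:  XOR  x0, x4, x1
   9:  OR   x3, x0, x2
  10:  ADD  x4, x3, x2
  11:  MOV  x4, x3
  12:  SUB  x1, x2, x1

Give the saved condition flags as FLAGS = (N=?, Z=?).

after  0: x0=0x44 x1=0x1f x2=0x96 x3=0xd2 x4=0x39  N=1 Z=0
after  1: x0=0x44 x1=0x1f x2=0x96 x3=0x42 x4=0x39  N=1 Z=0
after  2: x0=0x44 x1=0x1f x2=0x96 x3=0xd2 x4=0x39  N=1 Z=0
after  3: x0=0x44 x1=0x1f x2=0x96 x3=0xd2 x4=0x10  N=0 Z=0
after  4: x0=0x44 x1=0x1f x2=0x96 x3=0x92 x4=0x10  N=1 Z=0
-- IRQ taken; context saved, return-PC = 5 --

FLAGS = (N=1, Z=0)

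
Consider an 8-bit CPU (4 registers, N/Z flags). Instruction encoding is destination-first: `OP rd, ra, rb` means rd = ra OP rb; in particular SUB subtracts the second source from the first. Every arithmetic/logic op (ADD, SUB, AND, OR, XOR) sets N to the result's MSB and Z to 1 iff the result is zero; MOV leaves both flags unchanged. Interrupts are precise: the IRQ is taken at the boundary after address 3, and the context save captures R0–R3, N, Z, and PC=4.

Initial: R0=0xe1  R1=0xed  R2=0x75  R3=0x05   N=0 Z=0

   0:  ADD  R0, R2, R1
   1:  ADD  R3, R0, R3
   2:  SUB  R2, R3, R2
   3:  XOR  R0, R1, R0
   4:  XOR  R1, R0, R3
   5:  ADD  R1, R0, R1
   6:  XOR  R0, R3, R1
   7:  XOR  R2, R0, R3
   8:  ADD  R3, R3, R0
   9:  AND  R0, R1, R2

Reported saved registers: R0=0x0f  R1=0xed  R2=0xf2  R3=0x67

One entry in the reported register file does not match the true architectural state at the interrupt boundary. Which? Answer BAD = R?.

after  0: R0=0x62 R1=0xed R2=0x75 R3=0x05  N=0 Z=0
after  1: R0=0x62 R1=0xed R2=0x75 R3=0x67  N=0 Z=0
after  2: R0=0x62 R1=0xed R2=0xf2 R3=0x67  N=1 Z=0
after  3: R0=0x8f R1=0xed R2=0xf2 R3=0x67  N=1 Z=0
-- IRQ taken; context saved, return-PC = 4 --
mismatch: R0: reported 0x0f vs actual 0x8f

BAD = R0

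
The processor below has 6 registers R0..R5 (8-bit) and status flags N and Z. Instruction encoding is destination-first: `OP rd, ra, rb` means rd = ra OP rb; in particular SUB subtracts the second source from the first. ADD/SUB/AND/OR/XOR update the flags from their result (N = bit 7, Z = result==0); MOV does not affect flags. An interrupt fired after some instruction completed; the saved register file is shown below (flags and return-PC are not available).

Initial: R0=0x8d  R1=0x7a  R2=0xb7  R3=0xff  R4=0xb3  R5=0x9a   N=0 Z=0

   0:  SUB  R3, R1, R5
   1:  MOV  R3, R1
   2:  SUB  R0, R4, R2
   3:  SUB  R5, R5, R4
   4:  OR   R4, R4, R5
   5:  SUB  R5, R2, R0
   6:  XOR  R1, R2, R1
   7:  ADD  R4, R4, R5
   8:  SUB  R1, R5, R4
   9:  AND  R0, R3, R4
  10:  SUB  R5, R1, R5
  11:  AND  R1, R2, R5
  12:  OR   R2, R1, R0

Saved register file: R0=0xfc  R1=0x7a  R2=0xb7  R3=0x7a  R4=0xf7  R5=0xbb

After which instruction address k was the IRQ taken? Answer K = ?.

after  0: R0=0x8d R1=0x7a R2=0xb7 R3=0xe0 R4=0xb3 R5=0x9a  N=1 Z=0
after  1: R0=0x8d R1=0x7a R2=0xb7 R3=0x7a R4=0xb3 R5=0x9a  N=1 Z=0
after  2: R0=0xfc R1=0x7a R2=0xb7 R3=0x7a R4=0xb3 R5=0x9a  N=1 Z=0
after  3: R0=0xfc R1=0x7a R2=0xb7 R3=0x7a R4=0xb3 R5=0xe7  N=1 Z=0
after  4: R0=0xfc R1=0x7a R2=0xb7 R3=0x7a R4=0xf7 R5=0xe7  N=1 Z=0
after  5: R0=0xfc R1=0x7a R2=0xb7 R3=0x7a R4=0xf7 R5=0xbb  N=1 Z=0
-- IRQ taken; context saved, return-PC = 6 --

K = 5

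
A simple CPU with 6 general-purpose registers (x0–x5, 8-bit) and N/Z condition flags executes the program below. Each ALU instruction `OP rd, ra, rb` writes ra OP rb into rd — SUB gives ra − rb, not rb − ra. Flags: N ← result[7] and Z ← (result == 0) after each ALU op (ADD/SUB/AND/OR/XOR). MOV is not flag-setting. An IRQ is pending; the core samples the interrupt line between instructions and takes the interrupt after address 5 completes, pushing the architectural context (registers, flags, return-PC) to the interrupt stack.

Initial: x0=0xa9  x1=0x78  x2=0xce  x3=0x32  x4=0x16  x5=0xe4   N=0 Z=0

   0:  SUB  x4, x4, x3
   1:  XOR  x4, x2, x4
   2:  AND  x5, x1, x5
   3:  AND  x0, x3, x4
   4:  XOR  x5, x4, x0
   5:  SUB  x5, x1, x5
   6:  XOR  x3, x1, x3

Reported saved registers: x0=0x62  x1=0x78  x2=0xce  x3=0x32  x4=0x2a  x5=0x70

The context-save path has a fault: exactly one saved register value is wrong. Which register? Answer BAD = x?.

after  0: x0=0xa9 x1=0x78 x2=0xce x3=0x32 x4=0xe4 x5=0xe4  N=1 Z=0
after  1: x0=0xa9 x1=0x78 x2=0xce x3=0x32 x4=0x2a x5=0xe4  N=0 Z=0
after  2: x0=0xa9 x1=0x78 x2=0xce x3=0x32 x4=0x2a x5=0x60  N=0 Z=0
after  3: x0=0x22 x1=0x78 x2=0xce x3=0x32 x4=0x2a x5=0x60  N=0 Z=0
after  4: x0=0x22 x1=0x78 x2=0xce x3=0x32 x4=0x2a x5=0x08  N=0 Z=0
after  5: x0=0x22 x1=0x78 x2=0xce x3=0x32 x4=0x2a x5=0x70  N=0 Z=0
-- IRQ taken; context saved, return-PC = 6 --
mismatch: x0: reported 0x62 vs actual 0x22

BAD = x0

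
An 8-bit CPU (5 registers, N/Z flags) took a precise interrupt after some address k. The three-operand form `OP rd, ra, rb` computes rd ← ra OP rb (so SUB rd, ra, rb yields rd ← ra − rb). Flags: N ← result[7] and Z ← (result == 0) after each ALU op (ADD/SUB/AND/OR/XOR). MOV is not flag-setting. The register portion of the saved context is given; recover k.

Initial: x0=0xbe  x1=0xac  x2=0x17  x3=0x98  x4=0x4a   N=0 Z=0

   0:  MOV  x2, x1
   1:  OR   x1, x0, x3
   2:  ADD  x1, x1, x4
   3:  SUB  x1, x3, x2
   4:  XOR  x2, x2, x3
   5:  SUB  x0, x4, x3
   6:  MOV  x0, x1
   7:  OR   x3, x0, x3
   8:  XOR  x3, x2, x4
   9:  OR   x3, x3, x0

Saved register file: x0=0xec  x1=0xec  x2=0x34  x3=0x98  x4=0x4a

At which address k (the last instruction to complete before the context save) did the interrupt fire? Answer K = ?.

K = 6

after  0: x0=0xbe x1=0xac x2=0xac x3=0x98 x4=0x4a  N=0 Z=0
after  1: x0=0xbe x1=0xbe x2=0xac x3=0x98 x4=0x4a  N=1 Z=0
after  2: x0=0xbe x1=0x08 x2=0xac x3=0x98 x4=0x4a  N=0 Z=0
after  3: x0=0xbe x1=0xec x2=0xac x3=0x98 x4=0x4a  N=1 Z=0
after  4: x0=0xbe x1=0xec x2=0x34 x3=0x98 x4=0x4a  N=0 Z=0
after  5: x0=0xb2 x1=0xec x2=0x34 x3=0x98 x4=0x4a  N=1 Z=0
after  6: x0=0xec x1=0xec x2=0x34 x3=0x98 x4=0x4a  N=1 Z=0
-- IRQ taken; context saved, return-PC = 7 --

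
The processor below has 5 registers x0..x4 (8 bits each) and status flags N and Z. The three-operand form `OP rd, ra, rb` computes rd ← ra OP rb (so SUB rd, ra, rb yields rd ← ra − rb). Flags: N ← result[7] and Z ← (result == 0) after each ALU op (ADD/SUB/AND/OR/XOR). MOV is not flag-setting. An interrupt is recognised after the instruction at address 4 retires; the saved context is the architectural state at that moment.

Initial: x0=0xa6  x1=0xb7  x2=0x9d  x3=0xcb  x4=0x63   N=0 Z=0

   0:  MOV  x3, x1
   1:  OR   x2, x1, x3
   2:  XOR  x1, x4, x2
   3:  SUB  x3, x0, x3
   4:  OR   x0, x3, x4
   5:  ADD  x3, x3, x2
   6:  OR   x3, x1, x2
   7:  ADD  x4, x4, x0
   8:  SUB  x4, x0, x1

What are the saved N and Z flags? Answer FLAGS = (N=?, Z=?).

after  0: x0=0xa6 x1=0xb7 x2=0x9d x3=0xb7 x4=0x63  N=0 Z=0
after  1: x0=0xa6 x1=0xb7 x2=0xb7 x3=0xb7 x4=0x63  N=1 Z=0
after  2: x0=0xa6 x1=0xd4 x2=0xb7 x3=0xb7 x4=0x63  N=1 Z=0
after  3: x0=0xa6 x1=0xd4 x2=0xb7 x3=0xef x4=0x63  N=1 Z=0
after  4: x0=0xef x1=0xd4 x2=0xb7 x3=0xef x4=0x63  N=1 Z=0
-- IRQ taken; context saved, return-PC = 5 --

FLAGS = (N=1, Z=0)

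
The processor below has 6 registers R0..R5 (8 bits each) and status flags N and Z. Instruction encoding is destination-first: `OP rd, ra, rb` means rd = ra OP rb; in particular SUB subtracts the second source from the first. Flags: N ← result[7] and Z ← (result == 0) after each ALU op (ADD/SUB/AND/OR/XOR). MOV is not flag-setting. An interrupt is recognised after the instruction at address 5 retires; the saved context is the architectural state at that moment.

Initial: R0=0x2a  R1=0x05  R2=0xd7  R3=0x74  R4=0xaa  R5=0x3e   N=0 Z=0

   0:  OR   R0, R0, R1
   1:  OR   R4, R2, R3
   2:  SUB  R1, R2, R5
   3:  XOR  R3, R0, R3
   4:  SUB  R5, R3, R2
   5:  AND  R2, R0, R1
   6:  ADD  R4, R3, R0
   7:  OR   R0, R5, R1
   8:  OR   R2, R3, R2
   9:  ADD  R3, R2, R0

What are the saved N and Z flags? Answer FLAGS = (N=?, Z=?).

FLAGS = (N=0, Z=0)

after  0: R0=0x2f R1=0x05 R2=0xd7 R3=0x74 R4=0xaa R5=0x3e  N=0 Z=0
after  1: R0=0x2f R1=0x05 R2=0xd7 R3=0x74 R4=0xf7 R5=0x3e  N=1 Z=0
after  2: R0=0x2f R1=0x99 R2=0xd7 R3=0x74 R4=0xf7 R5=0x3e  N=1 Z=0
after  3: R0=0x2f R1=0x99 R2=0xd7 R3=0x5b R4=0xf7 R5=0x3e  N=0 Z=0
after  4: R0=0x2f R1=0x99 R2=0xd7 R3=0x5b R4=0xf7 R5=0x84  N=1 Z=0
after  5: R0=0x2f R1=0x99 R2=0x09 R3=0x5b R4=0xf7 R5=0x84  N=0 Z=0
-- IRQ taken; context saved, return-PC = 6 --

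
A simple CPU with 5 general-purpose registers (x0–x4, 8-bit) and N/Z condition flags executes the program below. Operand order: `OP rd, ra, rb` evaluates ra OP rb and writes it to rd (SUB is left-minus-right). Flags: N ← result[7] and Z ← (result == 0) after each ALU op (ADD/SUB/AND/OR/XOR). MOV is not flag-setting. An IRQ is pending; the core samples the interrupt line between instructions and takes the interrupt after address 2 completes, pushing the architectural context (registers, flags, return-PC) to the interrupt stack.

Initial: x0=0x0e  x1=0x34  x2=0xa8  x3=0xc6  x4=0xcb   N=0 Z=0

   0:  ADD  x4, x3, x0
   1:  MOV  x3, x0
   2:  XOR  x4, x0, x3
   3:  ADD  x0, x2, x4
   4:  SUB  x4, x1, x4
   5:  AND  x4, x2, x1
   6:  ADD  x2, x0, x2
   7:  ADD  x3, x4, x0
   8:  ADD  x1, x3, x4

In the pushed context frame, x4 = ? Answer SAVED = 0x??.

SAVED = 0x00

after  0: x0=0x0e x1=0x34 x2=0xa8 x3=0xc6 x4=0xd4  N=1 Z=0
after  1: x0=0x0e x1=0x34 x2=0xa8 x3=0x0e x4=0xd4  N=1 Z=0
after  2: x0=0x0e x1=0x34 x2=0xa8 x3=0x0e x4=0x00  N=0 Z=1
-- IRQ taken; context saved, return-PC = 3 --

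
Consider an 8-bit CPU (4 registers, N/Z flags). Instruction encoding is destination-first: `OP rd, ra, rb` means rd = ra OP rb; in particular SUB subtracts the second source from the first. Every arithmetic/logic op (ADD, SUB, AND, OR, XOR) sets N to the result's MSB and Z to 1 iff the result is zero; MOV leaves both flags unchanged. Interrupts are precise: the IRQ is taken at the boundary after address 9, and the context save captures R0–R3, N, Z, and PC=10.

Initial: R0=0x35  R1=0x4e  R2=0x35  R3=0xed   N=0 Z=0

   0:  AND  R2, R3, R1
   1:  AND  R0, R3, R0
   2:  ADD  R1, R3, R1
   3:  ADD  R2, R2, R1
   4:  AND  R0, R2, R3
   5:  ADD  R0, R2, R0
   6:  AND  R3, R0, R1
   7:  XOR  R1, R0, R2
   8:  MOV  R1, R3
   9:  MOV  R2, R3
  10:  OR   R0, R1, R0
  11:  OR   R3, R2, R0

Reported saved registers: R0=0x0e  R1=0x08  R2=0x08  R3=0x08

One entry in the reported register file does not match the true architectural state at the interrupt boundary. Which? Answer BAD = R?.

BAD = R0

after  0: R0=0x35 R1=0x4e R2=0x4c R3=0xed  N=0 Z=0
after  1: R0=0x25 R1=0x4e R2=0x4c R3=0xed  N=0 Z=0
after  2: R0=0x25 R1=0x3b R2=0x4c R3=0xed  N=0 Z=0
after  3: R0=0x25 R1=0x3b R2=0x87 R3=0xed  N=1 Z=0
after  4: R0=0x85 R1=0x3b R2=0x87 R3=0xed  N=1 Z=0
after  5: R0=0x0c R1=0x3b R2=0x87 R3=0xed  N=0 Z=0
after  6: R0=0x0c R1=0x3b R2=0x87 R3=0x08  N=0 Z=0
after  7: R0=0x0c R1=0x8b R2=0x87 R3=0x08  N=1 Z=0
after  8: R0=0x0c R1=0x08 R2=0x87 R3=0x08  N=1 Z=0
after  9: R0=0x0c R1=0x08 R2=0x08 R3=0x08  N=1 Z=0
-- IRQ taken; context saved, return-PC = 10 --
mismatch: R0: reported 0x0e vs actual 0x0c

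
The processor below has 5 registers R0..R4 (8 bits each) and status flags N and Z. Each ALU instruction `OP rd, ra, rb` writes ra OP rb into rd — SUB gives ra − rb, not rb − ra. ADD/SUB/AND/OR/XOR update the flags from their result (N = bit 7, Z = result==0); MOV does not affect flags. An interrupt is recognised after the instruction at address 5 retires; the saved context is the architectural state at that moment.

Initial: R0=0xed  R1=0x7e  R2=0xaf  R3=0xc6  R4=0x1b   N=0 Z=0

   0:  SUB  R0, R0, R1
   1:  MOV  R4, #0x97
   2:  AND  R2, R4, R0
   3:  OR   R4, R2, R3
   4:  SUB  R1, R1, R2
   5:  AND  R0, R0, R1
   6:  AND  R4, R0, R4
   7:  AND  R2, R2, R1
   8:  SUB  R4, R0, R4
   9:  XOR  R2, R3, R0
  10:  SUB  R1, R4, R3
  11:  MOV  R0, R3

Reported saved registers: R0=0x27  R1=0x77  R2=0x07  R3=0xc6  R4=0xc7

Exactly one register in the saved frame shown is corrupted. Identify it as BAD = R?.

after  0: R0=0x6f R1=0x7e R2=0xaf R3=0xc6 R4=0x1b  N=0 Z=0
after  1: R0=0x6f R1=0x7e R2=0xaf R3=0xc6 R4=0x97  N=0 Z=0
after  2: R0=0x6f R1=0x7e R2=0x07 R3=0xc6 R4=0x97  N=0 Z=0
after  3: R0=0x6f R1=0x7e R2=0x07 R3=0xc6 R4=0xc7  N=1 Z=0
after  4: R0=0x6f R1=0x77 R2=0x07 R3=0xc6 R4=0xc7  N=0 Z=0
after  5: R0=0x67 R1=0x77 R2=0x07 R3=0xc6 R4=0xc7  N=0 Z=0
-- IRQ taken; context saved, return-PC = 6 --
mismatch: R0: reported 0x27 vs actual 0x67

BAD = R0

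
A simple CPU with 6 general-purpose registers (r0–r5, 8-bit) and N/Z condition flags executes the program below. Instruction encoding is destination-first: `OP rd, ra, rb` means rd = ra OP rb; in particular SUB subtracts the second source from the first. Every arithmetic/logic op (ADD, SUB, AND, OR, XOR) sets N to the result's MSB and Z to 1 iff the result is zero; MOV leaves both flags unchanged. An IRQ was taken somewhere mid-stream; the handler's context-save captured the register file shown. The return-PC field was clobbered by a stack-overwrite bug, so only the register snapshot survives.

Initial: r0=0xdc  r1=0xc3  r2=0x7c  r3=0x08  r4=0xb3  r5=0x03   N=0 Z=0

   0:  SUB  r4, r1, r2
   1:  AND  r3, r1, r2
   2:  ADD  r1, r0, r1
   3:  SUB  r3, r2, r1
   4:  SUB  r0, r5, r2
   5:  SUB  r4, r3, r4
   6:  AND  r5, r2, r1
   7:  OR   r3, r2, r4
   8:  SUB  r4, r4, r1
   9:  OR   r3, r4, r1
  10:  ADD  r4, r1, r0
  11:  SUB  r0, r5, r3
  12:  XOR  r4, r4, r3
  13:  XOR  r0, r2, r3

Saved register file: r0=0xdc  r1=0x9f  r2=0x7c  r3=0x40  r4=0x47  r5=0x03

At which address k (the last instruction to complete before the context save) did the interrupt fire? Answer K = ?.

after  0: r0=0xdc r1=0xc3 r2=0x7c r3=0x08 r4=0x47 r5=0x03  N=0 Z=0
after  1: r0=0xdc r1=0xc3 r2=0x7c r3=0x40 r4=0x47 r5=0x03  N=0 Z=0
after  2: r0=0xdc r1=0x9f r2=0x7c r3=0x40 r4=0x47 r5=0x03  N=1 Z=0
-- IRQ taken; context saved, return-PC = 3 --

K = 2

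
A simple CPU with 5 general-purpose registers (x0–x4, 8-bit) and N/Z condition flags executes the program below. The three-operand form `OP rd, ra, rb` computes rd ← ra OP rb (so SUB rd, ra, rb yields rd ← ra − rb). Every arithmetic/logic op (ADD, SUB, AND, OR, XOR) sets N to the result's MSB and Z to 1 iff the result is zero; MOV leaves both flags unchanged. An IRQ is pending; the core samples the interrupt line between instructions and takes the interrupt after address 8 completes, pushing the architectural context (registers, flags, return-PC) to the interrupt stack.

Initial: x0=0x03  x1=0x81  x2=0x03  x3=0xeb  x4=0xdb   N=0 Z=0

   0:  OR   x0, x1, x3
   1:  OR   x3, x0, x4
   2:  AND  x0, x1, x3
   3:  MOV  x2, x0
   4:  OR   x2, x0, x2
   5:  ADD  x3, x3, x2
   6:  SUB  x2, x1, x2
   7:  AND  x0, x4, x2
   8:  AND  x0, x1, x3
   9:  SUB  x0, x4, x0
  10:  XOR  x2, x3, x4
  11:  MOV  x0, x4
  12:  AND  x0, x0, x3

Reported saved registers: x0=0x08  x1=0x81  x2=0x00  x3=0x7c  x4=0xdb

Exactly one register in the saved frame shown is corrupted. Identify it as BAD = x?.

BAD = x0

after  0: x0=0xeb x1=0x81 x2=0x03 x3=0xeb x4=0xdb  N=1 Z=0
after  1: x0=0xeb x1=0x81 x2=0x03 x3=0xfb x4=0xdb  N=1 Z=0
after  2: x0=0x81 x1=0x81 x2=0x03 x3=0xfb x4=0xdb  N=1 Z=0
after  3: x0=0x81 x1=0x81 x2=0x81 x3=0xfb x4=0xdb  N=1 Z=0
after  4: x0=0x81 x1=0x81 x2=0x81 x3=0xfb x4=0xdb  N=1 Z=0
after  5: x0=0x81 x1=0x81 x2=0x81 x3=0x7c x4=0xdb  N=0 Z=0
after  6: x0=0x81 x1=0x81 x2=0x00 x3=0x7c x4=0xdb  N=0 Z=1
after  7: x0=0x00 x1=0x81 x2=0x00 x3=0x7c x4=0xdb  N=0 Z=1
after  8: x0=0x00 x1=0x81 x2=0x00 x3=0x7c x4=0xdb  N=0 Z=1
-- IRQ taken; context saved, return-PC = 9 --
mismatch: x0: reported 0x08 vs actual 0x00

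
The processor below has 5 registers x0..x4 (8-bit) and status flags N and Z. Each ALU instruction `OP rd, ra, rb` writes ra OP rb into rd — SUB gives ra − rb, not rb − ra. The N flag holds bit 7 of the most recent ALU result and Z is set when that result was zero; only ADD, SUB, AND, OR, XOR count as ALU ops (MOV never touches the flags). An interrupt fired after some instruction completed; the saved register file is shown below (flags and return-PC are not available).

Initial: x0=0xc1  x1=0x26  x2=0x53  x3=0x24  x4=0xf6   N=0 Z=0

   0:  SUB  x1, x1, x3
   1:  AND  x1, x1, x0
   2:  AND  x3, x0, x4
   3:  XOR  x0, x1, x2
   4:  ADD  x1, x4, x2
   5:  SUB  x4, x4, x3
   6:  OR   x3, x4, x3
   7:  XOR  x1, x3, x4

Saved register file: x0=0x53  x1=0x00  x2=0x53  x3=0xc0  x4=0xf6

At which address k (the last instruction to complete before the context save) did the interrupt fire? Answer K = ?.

after  0: x0=0xc1 x1=0x02 x2=0x53 x3=0x24 x4=0xf6  N=0 Z=0
after  1: x0=0xc1 x1=0x00 x2=0x53 x3=0x24 x4=0xf6  N=0 Z=1
after  2: x0=0xc1 x1=0x00 x2=0x53 x3=0xc0 x4=0xf6  N=1 Z=0
after  3: x0=0x53 x1=0x00 x2=0x53 x3=0xc0 x4=0xf6  N=0 Z=0
-- IRQ taken; context saved, return-PC = 4 --

K = 3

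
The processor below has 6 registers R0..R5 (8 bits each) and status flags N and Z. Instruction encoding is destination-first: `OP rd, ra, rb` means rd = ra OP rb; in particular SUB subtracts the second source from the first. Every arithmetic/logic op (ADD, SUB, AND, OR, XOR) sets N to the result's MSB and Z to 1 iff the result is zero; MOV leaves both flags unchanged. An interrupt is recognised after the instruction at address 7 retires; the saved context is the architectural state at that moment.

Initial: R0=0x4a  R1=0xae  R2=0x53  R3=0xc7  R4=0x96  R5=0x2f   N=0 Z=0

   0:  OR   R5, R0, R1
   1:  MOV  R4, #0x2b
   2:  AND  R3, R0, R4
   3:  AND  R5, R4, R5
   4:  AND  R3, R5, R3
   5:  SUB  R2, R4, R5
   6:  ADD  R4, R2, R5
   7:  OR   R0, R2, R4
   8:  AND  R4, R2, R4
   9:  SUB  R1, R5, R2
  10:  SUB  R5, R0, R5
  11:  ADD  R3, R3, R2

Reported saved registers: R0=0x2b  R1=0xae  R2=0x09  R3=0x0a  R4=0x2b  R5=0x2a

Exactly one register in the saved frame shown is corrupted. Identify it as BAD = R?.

BAD = R2

after  0: R0=0x4a R1=0xae R2=0x53 R3=0xc7 R4=0x96 R5=0xee  N=1 Z=0
after  1: R0=0x4a R1=0xae R2=0x53 R3=0xc7 R4=0x2b R5=0xee  N=1 Z=0
after  2: R0=0x4a R1=0xae R2=0x53 R3=0x0a R4=0x2b R5=0xee  N=0 Z=0
after  3: R0=0x4a R1=0xae R2=0x53 R3=0x0a R4=0x2b R5=0x2a  N=0 Z=0
after  4: R0=0x4a R1=0xae R2=0x53 R3=0x0a R4=0x2b R5=0x2a  N=0 Z=0
after  5: R0=0x4a R1=0xae R2=0x01 R3=0x0a R4=0x2b R5=0x2a  N=0 Z=0
after  6: R0=0x4a R1=0xae R2=0x01 R3=0x0a R4=0x2b R5=0x2a  N=0 Z=0
after  7: R0=0x2b R1=0xae R2=0x01 R3=0x0a R4=0x2b R5=0x2a  N=0 Z=0
-- IRQ taken; context saved, return-PC = 8 --
mismatch: R2: reported 0x09 vs actual 0x01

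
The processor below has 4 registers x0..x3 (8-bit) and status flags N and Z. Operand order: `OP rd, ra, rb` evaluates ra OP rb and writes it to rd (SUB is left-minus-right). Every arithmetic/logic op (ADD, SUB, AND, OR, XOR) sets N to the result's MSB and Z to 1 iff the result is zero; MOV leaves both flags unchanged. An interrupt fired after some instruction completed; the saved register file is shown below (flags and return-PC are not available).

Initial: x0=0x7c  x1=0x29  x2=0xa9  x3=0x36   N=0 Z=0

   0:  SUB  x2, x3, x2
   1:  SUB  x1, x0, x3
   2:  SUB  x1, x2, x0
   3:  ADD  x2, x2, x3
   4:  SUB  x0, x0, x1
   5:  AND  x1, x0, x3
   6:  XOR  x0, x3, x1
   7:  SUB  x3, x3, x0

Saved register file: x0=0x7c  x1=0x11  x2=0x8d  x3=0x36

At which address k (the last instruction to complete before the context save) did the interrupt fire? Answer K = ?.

after  0: x0=0x7c x1=0x29 x2=0x8d x3=0x36  N=1 Z=0
after  1: x0=0x7c x1=0x46 x2=0x8d x3=0x36  N=0 Z=0
after  2: x0=0x7c x1=0x11 x2=0x8d x3=0x36  N=0 Z=0
-- IRQ taken; context saved, return-PC = 3 --

K = 2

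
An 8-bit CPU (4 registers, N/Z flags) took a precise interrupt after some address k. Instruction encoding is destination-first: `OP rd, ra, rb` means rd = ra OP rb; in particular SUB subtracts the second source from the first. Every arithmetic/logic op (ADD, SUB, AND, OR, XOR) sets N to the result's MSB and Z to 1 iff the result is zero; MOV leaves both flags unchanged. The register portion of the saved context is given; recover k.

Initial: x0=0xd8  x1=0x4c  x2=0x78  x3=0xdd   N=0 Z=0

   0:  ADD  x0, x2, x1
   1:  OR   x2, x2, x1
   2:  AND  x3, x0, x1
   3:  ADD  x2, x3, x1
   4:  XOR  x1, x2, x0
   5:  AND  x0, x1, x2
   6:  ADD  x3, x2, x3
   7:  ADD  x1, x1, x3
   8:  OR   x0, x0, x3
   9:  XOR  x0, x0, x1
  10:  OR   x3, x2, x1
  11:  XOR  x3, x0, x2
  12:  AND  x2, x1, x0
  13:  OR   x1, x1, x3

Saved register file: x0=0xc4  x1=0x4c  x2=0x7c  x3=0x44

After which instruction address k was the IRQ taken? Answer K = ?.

K = 2

after  0: x0=0xc4 x1=0x4c x2=0x78 x3=0xdd  N=1 Z=0
after  1: x0=0xc4 x1=0x4c x2=0x7c x3=0xdd  N=0 Z=0
after  2: x0=0xc4 x1=0x4c x2=0x7c x3=0x44  N=0 Z=0
-- IRQ taken; context saved, return-PC = 3 --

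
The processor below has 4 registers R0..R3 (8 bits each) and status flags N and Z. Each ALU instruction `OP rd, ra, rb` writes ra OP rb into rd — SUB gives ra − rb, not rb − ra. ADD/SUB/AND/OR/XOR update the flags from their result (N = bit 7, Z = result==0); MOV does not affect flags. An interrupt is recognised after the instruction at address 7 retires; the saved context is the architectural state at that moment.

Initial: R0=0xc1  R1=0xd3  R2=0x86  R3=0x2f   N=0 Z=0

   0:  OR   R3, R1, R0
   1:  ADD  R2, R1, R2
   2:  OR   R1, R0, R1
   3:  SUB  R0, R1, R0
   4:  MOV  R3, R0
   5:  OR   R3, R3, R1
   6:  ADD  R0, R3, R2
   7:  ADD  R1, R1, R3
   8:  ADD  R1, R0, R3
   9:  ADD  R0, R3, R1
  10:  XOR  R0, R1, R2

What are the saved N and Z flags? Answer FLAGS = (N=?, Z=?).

FLAGS = (N=1, Z=0)

after  0: R0=0xc1 R1=0xd3 R2=0x86 R3=0xd3  N=1 Z=0
after  1: R0=0xc1 R1=0xd3 R2=0x59 R3=0xd3  N=0 Z=0
after  2: R0=0xc1 R1=0xd3 R2=0x59 R3=0xd3  N=1 Z=0
after  3: R0=0x12 R1=0xd3 R2=0x59 R3=0xd3  N=0 Z=0
after  4: R0=0x12 R1=0xd3 R2=0x59 R3=0x12  N=0 Z=0
after  5: R0=0x12 R1=0xd3 R2=0x59 R3=0xd3  N=1 Z=0
after  6: R0=0x2c R1=0xd3 R2=0x59 R3=0xd3  N=0 Z=0
after  7: R0=0x2c R1=0xa6 R2=0x59 R3=0xd3  N=1 Z=0
-- IRQ taken; context saved, return-PC = 8 --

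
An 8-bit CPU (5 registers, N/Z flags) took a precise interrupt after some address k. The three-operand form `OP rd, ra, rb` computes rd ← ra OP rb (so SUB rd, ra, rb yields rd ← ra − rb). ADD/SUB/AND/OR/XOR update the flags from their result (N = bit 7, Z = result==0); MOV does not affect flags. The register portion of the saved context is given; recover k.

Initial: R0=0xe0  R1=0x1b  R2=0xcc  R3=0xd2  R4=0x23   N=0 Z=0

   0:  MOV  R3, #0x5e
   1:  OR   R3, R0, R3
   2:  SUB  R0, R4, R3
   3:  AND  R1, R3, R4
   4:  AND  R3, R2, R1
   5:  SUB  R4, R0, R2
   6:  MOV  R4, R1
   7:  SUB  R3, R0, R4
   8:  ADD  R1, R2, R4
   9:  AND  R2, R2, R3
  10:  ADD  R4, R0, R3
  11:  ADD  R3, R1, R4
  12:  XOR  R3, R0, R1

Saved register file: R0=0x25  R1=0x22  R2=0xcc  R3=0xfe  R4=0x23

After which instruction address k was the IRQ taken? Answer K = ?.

after  0: R0=0xe0 R1=0x1b R2=0xcc R3=0x5e R4=0x23  N=0 Z=0
after  1: R0=0xe0 R1=0x1b R2=0xcc R3=0xfe R4=0x23  N=1 Z=0
after  2: R0=0x25 R1=0x1b R2=0xcc R3=0xfe R4=0x23  N=0 Z=0
after  3: R0=0x25 R1=0x22 R2=0xcc R3=0xfe R4=0x23  N=0 Z=0
-- IRQ taken; context saved, return-PC = 4 --

K = 3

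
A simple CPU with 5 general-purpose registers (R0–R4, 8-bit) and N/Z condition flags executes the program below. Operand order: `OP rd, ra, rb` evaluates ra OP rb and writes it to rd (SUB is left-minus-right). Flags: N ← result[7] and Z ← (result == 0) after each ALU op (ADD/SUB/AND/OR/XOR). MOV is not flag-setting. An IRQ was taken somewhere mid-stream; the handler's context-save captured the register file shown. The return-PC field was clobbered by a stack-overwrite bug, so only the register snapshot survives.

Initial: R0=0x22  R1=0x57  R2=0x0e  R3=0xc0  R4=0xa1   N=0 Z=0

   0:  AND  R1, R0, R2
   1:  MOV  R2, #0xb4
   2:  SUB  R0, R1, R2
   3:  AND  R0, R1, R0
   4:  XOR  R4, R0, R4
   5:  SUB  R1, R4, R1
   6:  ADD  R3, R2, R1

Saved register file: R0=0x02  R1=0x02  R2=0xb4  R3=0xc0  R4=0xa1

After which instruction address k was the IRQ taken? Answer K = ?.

after  0: R0=0x22 R1=0x02 R2=0x0e R3=0xc0 R4=0xa1  N=0 Z=0
after  1: R0=0x22 R1=0x02 R2=0xb4 R3=0xc0 R4=0xa1  N=0 Z=0
after  2: R0=0x4e R1=0x02 R2=0xb4 R3=0xc0 R4=0xa1  N=0 Z=0
after  3: R0=0x02 R1=0x02 R2=0xb4 R3=0xc0 R4=0xa1  N=0 Z=0
-- IRQ taken; context saved, return-PC = 4 --

K = 3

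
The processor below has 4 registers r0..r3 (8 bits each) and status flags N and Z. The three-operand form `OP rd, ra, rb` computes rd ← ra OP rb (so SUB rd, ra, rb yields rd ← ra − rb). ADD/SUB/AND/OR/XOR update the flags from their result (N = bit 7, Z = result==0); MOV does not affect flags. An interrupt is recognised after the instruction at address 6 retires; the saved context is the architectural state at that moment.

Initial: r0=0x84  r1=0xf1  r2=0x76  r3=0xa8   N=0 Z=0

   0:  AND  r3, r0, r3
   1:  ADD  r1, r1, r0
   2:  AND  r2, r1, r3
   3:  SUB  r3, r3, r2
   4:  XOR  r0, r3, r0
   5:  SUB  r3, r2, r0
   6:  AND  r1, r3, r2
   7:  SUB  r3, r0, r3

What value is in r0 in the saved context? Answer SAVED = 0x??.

SAVED = 0x04

after  0: r0=0x84 r1=0xf1 r2=0x76 r3=0x80  N=1 Z=0
after  1: r0=0x84 r1=0x75 r2=0x76 r3=0x80  N=0 Z=0
after  2: r0=0x84 r1=0x75 r2=0x00 r3=0x80  N=0 Z=1
after  3: r0=0x84 r1=0x75 r2=0x00 r3=0x80  N=1 Z=0
after  4: r0=0x04 r1=0x75 r2=0x00 r3=0x80  N=0 Z=0
after  5: r0=0x04 r1=0x75 r2=0x00 r3=0xfc  N=1 Z=0
after  6: r0=0x04 r1=0x00 r2=0x00 r3=0xfc  N=0 Z=1
-- IRQ taken; context saved, return-PC = 7 --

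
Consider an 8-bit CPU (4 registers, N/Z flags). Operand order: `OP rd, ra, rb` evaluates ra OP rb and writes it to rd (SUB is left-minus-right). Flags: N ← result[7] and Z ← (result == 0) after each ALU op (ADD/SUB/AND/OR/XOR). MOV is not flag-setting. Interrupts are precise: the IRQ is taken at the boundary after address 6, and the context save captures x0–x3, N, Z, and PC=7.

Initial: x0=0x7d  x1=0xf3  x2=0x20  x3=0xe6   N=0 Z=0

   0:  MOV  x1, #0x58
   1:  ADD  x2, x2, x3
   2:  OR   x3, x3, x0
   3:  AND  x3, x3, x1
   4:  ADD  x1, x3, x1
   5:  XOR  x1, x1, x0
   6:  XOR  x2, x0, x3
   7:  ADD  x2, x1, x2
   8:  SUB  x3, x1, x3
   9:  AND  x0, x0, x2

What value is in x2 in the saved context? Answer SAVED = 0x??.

SAVED = 0x25

after  0: x0=0x7d x1=0x58 x2=0x20 x3=0xe6  N=0 Z=0
after  1: x0=0x7d x1=0x58 x2=0x06 x3=0xe6  N=0 Z=0
after  2: x0=0x7d x1=0x58 x2=0x06 x3=0xff  N=1 Z=0
after  3: x0=0x7d x1=0x58 x2=0x06 x3=0x58  N=0 Z=0
after  4: x0=0x7d x1=0xb0 x2=0x06 x3=0x58  N=1 Z=0
after  5: x0=0x7d x1=0xcd x2=0x06 x3=0x58  N=1 Z=0
after  6: x0=0x7d x1=0xcd x2=0x25 x3=0x58  N=0 Z=0
-- IRQ taken; context saved, return-PC = 7 --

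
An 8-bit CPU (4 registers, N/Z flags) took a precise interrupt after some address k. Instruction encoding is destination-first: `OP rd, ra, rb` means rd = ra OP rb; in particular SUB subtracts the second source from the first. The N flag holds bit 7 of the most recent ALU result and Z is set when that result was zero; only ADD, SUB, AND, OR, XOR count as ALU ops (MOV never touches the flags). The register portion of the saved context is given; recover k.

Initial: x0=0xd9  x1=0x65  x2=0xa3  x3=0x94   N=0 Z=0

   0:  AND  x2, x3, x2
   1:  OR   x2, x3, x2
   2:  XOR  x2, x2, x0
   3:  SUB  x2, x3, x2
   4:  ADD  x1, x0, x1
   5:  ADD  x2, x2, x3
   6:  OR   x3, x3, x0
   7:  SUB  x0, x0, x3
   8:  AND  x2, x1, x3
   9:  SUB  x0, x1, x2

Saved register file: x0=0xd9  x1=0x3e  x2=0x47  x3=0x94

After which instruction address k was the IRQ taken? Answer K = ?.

K = 4

after  0: x0=0xd9 x1=0x65 x2=0x80 x3=0x94  N=1 Z=0
after  1: x0=0xd9 x1=0x65 x2=0x94 x3=0x94  N=1 Z=0
after  2: x0=0xd9 x1=0x65 x2=0x4d x3=0x94  N=0 Z=0
after  3: x0=0xd9 x1=0x65 x2=0x47 x3=0x94  N=0 Z=0
after  4: x0=0xd9 x1=0x3e x2=0x47 x3=0x94  N=0 Z=0
-- IRQ taken; context saved, return-PC = 5 --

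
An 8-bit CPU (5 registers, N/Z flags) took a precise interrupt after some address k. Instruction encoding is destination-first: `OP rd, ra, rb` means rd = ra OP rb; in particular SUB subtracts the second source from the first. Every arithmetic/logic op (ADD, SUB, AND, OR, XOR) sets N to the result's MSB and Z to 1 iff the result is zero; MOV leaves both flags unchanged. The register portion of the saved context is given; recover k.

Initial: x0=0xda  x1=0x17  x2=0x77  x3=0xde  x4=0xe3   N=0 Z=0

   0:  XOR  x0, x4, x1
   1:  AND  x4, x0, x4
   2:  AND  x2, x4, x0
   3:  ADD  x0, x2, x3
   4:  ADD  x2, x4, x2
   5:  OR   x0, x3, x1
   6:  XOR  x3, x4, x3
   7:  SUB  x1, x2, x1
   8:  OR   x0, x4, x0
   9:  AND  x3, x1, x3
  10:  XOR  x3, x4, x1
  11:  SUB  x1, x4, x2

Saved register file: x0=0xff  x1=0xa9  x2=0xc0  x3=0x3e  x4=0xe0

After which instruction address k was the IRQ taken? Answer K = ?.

after  0: x0=0xf4 x1=0x17 x2=0x77 x3=0xde x4=0xe3  N=1 Z=0
after  1: x0=0xf4 x1=0x17 x2=0x77 x3=0xde x4=0xe0  N=1 Z=0
after  2: x0=0xf4 x1=0x17 x2=0xe0 x3=0xde x4=0xe0  N=1 Z=0
after  3: x0=0xbe x1=0x17 x2=0xe0 x3=0xde x4=0xe0  N=1 Z=0
after  4: x0=0xbe x1=0x17 x2=0xc0 x3=0xde x4=0xe0  N=1 Z=0
after  5: x0=0xdf x1=0x17 x2=0xc0 x3=0xde x4=0xe0  N=1 Z=0
after  6: x0=0xdf x1=0x17 x2=0xc0 x3=0x3e x4=0xe0  N=0 Z=0
after  7: x0=0xdf x1=0xa9 x2=0xc0 x3=0x3e x4=0xe0  N=1 Z=0
after  8: x0=0xff x1=0xa9 x2=0xc0 x3=0x3e x4=0xe0  N=1 Z=0
-- IRQ taken; context saved, return-PC = 9 --

K = 8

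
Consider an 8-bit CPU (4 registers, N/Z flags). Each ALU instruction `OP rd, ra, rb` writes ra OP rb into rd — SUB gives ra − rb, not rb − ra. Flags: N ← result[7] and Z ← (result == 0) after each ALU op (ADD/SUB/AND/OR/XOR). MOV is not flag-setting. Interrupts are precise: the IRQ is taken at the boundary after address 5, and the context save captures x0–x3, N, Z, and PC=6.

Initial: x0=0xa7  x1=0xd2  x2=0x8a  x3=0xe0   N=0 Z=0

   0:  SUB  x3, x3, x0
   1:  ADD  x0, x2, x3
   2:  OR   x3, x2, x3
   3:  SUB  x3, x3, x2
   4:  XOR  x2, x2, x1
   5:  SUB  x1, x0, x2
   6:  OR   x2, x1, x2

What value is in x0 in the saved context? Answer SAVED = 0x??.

after  0: x0=0xa7 x1=0xd2 x2=0x8a x3=0x39  N=0 Z=0
after  1: x0=0xc3 x1=0xd2 x2=0x8a x3=0x39  N=1 Z=0
after  2: x0=0xc3 x1=0xd2 x2=0x8a x3=0xbb  N=1 Z=0
after  3: x0=0xc3 x1=0xd2 x2=0x8a x3=0x31  N=0 Z=0
after  4: x0=0xc3 x1=0xd2 x2=0x58 x3=0x31  N=0 Z=0
after  5: x0=0xc3 x1=0x6b x2=0x58 x3=0x31  N=0 Z=0
-- IRQ taken; context saved, return-PC = 6 --

SAVED = 0xc3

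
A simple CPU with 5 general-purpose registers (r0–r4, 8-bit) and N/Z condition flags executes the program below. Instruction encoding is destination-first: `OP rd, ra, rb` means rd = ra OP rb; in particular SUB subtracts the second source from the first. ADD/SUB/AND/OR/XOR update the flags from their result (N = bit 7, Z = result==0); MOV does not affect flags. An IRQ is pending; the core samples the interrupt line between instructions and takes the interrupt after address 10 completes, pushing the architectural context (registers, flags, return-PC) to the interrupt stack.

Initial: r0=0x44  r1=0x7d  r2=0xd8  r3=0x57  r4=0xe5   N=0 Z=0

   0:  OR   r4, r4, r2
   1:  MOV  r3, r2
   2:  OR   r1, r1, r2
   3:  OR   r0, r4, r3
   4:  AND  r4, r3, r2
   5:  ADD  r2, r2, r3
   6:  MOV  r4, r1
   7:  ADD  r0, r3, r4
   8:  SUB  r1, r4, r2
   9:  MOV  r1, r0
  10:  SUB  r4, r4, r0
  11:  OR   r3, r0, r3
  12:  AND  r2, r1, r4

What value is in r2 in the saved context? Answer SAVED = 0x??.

after  0: r0=0x44 r1=0x7d r2=0xd8 r3=0x57 r4=0xfd  N=1 Z=0
after  1: r0=0x44 r1=0x7d r2=0xd8 r3=0xd8 r4=0xfd  N=1 Z=0
after  2: r0=0x44 r1=0xfd r2=0xd8 r3=0xd8 r4=0xfd  N=1 Z=0
after  3: r0=0xfd r1=0xfd r2=0xd8 r3=0xd8 r4=0xfd  N=1 Z=0
after  4: r0=0xfd r1=0xfd r2=0xd8 r3=0xd8 r4=0xd8  N=1 Z=0
after  5: r0=0xfd r1=0xfd r2=0xb0 r3=0xd8 r4=0xd8  N=1 Z=0
after  6: r0=0xfd r1=0xfd r2=0xb0 r3=0xd8 r4=0xfd  N=1 Z=0
after  7: r0=0xd5 r1=0xfd r2=0xb0 r3=0xd8 r4=0xfd  N=1 Z=0
after  8: r0=0xd5 r1=0x4d r2=0xb0 r3=0xd8 r4=0xfd  N=0 Z=0
after  9: r0=0xd5 r1=0xd5 r2=0xb0 r3=0xd8 r4=0xfd  N=0 Z=0
after 10: r0=0xd5 r1=0xd5 r2=0xb0 r3=0xd8 r4=0x28  N=0 Z=0
-- IRQ taken; context saved, return-PC = 11 --

SAVED = 0xb0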